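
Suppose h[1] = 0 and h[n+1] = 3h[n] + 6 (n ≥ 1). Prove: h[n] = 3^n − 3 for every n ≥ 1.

Base case: h[1] = 0, and 3^1 − 3 = 3 − 3 = 0.
Assume h[k] = 3^k − 3 for some k ≥ 1.
Then h[k+1] = 3h[k] + 6 = 3·(3^k − 3) + 6 = 3^{k+1} − 9 + 6 = 3^{k+1} − 3.
By induction, h[n] = 3^n − 3 for all n ≥ 1.

h[n] = 3^n − 3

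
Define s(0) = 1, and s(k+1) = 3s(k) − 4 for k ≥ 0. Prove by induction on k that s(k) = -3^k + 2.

Base case: s(0) = 1, and -3^0 + 2 = -1 + 2 = 1.
Assume s(j) = -3^j + 2 for some j ≥ 0.
Then s(j+1) = 3s(j) − 4 = 3·(-3^j + 2) − 4 = -3^{j+1} + 6 − 4 = -3^{j+1} + 2.
This completes the inductive step, so s(k) = -3^k + 2 for all k ≥ 0.

s(k) = -3^k + 2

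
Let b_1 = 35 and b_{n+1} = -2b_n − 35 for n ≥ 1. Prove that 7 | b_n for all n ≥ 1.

Base case: b_1 = 35 = 7·5, so 7 | b_1.
Assume 7 | b_r, so b_r = 7t for some integer t.
Then b_{r+1} = -2b_r − 35 = -2·(7t) − 35 = 7(-2t − 5), so 7 | b_{r+1}.
This completes the inductive step, so 7 | b_n for all n ≥ 1.

7 | b_n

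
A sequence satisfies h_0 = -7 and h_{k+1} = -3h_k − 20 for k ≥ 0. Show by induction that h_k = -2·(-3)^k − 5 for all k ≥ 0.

Base case: h_0 = -7, and -2·(-3)^0 − 5 = -2 − 5 = -7.
Assume h_r = -2·(-3)^r − 5 for some r ≥ 0.
Then h_{r+1} = -3h_r − 20 = -3·(-2·(-3)^r − 5) − 20 = 6·(-3)^r + 15 − 20 = -2·(-3)^{r+1} − 5.
Hence h_k = -2·(-3)^k − 5 for every k ≥ 0, by induction.

h_k = -2·(-3)^k − 5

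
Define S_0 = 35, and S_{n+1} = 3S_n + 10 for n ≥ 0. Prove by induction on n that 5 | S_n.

Base case: S_0 = 35 = 5·7, so 5 | S_0.
Assume 5 | S_m, so S_m = 5t for some integer t.
Then S_{m+1} = 3S_m + 10 = 3·(5t) + 10 = 5(3t + 2), so 5 | S_{m+1}.
Hence 5 | S_n for every n ≥ 0, by induction.

5 | S_n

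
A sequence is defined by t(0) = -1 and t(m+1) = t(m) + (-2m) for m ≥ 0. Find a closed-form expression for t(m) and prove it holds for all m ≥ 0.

Claim: t(m) = -m^2 + m − 1.

Base case: t(0) = -1, and -0^2 + 0 − 1 = -1.
Assume t(r) = -r^2 + r − 1.
Then t(r+1) = t(r) + (-2r) = (-r^2 + r − 1) + (-2r) = -r^2 − r − 1,
and -(r+1)^2 + (r+1) − 1 = -r^2 − r − 1.
Hence t(m) = -m^2 + m − 1 for every m ≥ 0, by induction.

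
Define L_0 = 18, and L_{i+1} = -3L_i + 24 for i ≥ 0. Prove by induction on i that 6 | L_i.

Base case: L_0 = 18 = 6·3, so 6 | L_0.
Assume 6 | L_r, so L_r = 6t for some integer t.
Then L_{r+1} = -3L_r + 24 = -3·(6t) + 24 = 6(-3t + 4), so 6 | L_{r+1}.
So the property holds for r+1, and by induction 6 | L_i for all i ≥ 0.

6 | L_i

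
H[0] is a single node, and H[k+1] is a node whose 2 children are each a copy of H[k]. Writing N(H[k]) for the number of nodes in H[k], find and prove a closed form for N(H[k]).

Claim: N(H[k]) = 2^{k+1} − 1.

Base case: N(H[0]) = 1, and 2^{0+1} − 1 = 1.
Assume N(H[m]) = 2^{m+1} − 1.
Then N(H[m+1]) = 1 + 2N(H[m]) = 1 + 2(2^{m+1} − 1) = 2^{m+2} − 2 + 1 = 2^{m+2} − 1.
By induction, N(H[k]) = 2^{k+1} − 1 for all k ≥ 0.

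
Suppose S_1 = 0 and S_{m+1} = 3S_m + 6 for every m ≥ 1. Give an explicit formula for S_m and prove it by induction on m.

Claim: S_m = 3^m − 3.

Base case: S_1 = 0, and 3^1 − 3 = 3 − 3 = 0.
Assume S_r = 3^r − 3 for some r ≥ 1.
Then S_{r+1} = 3S_r + 6 = 3·(3^r − 3) + 6 = 3^{r+1} − 9 + 6 = 3^{r+1} − 3.
Hence S_m = 3^m − 3 for every m ≥ 1, by induction.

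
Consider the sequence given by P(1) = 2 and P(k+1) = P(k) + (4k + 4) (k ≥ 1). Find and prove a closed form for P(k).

Claim: P(k) = 2k^2 + 2k − 2.

Base case: P(1) = 2, and 2·1^2 + 2·1 − 2 = 2.
Assume P(r) = 2r^2 + 2r − 2.
Then P(r+1) = P(r) + (4r + 4) = (2r^2 + 2r − 2) + (4r + 4) = 2r^2 + 6r + 2,
and 2·(r+1)^2 + 2·(r+1) − 2 = 2r^2 + 6r + 2.
This completes the inductive step, so P(k) = 2k^2 + 2k − 2 for all k ≥ 1.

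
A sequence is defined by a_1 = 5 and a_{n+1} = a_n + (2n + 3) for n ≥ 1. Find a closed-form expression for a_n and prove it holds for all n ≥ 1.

Claim: a_n = n^2 + 2n + 2.

Base case: a_1 = 5, and 1^2 + 2·1 + 2 = 5.
Assume a_j = j^2 + 2j + 2.
Then a_{j+1} = a_j + (2j + 3) = (j^2 + 2j + 2) + (2j + 3) = j^2 + 4j + 5,
and (j+1)^2 + 2·(j+1) + 2 = j^2 + 4j + 5.
This completes the inductive step, so a_n = n^2 + 2n + 2 for all n ≥ 1.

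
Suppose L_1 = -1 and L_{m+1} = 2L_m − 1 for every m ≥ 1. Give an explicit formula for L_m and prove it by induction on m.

Claim: L_m = -2^m + 1.

Base case: L_1 = -1, and -2^1 + 1 = -2 + 1 = -1.
Assume L_j = -2^j + 1 for some j ≥ 1.
Then L_{j+1} = 2L_j − 1 = 2·(-2^j + 1) − 1 = -2^{j+1} + 2 − 1 = -2^{j+1} + 1.
This completes the inductive step, so L_m = -2^m + 1 for all m ≥ 1.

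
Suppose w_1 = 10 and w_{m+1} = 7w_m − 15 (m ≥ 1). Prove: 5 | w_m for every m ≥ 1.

Base case: w_1 = 10 = 5·2, so 5 | w_1.
Assume 5 | w_r, so w_r = 5t for some integer t.
Then w_{r+1} = 7w_r − 15 = 7·(5t) − 15 = 5(7t − 3), so 5 | w_{r+1}.
Hence 5 | w_m for every m ≥ 1, by induction.

5 | w_m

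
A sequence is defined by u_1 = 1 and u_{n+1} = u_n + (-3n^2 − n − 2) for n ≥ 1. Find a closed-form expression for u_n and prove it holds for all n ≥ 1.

Claim: u_n = -n^3 + n^2 − 2n + 3.

Base case: u_1 = 1, and -1^3 + 1^2 − 2·1 + 3 = 1.
Assume u_r = -r^3 + r^2 − 2r + 3.
Then u_{r+1} = u_r + (-3r^2 − r − 2) = (-r^3 + r^2 − 2r + 3) + (-3r^2 − r − 2) = -r^3 − 2r^2 − 3r + 1,
and -(r+1)^3 + (r+1)^2 − 2·(r+1) + 3 = -r^3 − 2r^2 − 3r + 1.
By induction, u_n = -n^3 + n^2 − 2n + 3 for all n ≥ 1.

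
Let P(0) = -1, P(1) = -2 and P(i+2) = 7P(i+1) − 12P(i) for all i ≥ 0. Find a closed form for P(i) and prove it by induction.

Claim: P(i) = 4^i − 2·3^i.

Base cases: P(0) = -1 and 4^0 − 2·3^0 = -1; P(1) = -2 and 4^1 − 2·3^1 = -2.
Assume P(j) = 4^j − 2·3^j for all 0 ≤ j ≤ k, where k ≥ 1.
Then P(k+1) = 7P(k) − 12P(k−1) = 7·(4^k − 2·3^k) − 12·(4^{k−1} − 2·3^{k−1}) = (7·4 − 12)4^{k−1} − 2·(7·3 − 12)3^{k−1} = 16·4^{k−1} − 18·3^{k−1} = 4^{k+1} − 2·3^{k+1}.
By strong induction, P(i) = 4^i − 2·3^i for all i ≥ 0.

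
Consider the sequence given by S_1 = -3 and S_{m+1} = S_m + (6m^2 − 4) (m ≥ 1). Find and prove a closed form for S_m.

Claim: S_m = 2m^3 − 3m^2 − 3m + 1.

Base case: S_1 = -3, and 2·1^3 − 3·1^2 − 3·1 + 1 = -3.
Assume S_j = 2j^3 − 3j^2 − 3j + 1.
Then S_{j+1} = S_j + (6j^2 − 4) = (2j^3 − 3j^2 − 3j + 1) + (6j^2 − 4) = 2j^3 + 3j^2 − 3j − 3,
and 2·(j+1)^3 − 3·(j+1)^2 − 3·(j+1) + 1 = 2j^3 + 3j^2 − 3j − 3.
Hence S_m = 2m^3 − 3m^2 − 3m + 1 for every m ≥ 1, by induction.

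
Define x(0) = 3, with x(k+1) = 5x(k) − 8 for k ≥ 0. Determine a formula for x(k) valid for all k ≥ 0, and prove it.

Claim: x(k) = 5^k + 2.

Base case: x(0) = 3, and 5^0 + 2 = 1 + 2 = 3.
Assume x(j) = 5^j + 2 for some j ≥ 0.
Then x(j+1) = 5x(j) − 8 = 5·(5^j + 2) − 8 = 5^{j+1} + 10 − 8 = 5^{j+1} + 2.
By induction, x(k) = 5^k + 2 for all k ≥ 0.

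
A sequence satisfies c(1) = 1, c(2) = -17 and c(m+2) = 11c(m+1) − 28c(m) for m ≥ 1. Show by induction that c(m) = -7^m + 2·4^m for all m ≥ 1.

Base cases: c(1) = 1 and -7^1 + 2·4^1 = 1; c(2) = -17 and -7^2 + 2·4^2 = -17.
Assume c(j) = -7^j + 2·4^j for all 1 ≤ j ≤ k, where k ≥ 2.
Then c(k+1) = 11c(k) − 28c(k−1) = 11·(-7^k + 2·4^k) − 28·(-7^{k−1} + 2·4^{k−1}) = -(11·7 − 28)7^{k−1} + 2·(11·4 − 28)4^{k−1} = -49·7^{k−1} + 32·4^{k−1} = -7^{k+1} + 2·4^{k+1}.
This completes the inductive step, so c(m) = -7^m + 2·4^m for all m ≥ 1.

c(m) = -7^m + 2·4^m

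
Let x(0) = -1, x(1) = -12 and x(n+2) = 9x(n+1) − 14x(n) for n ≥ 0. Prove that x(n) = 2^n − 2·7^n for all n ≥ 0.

Base cases: x(0) = -1 and 2^0 − 2·7^0 = -1; x(1) = -12 and 2^1 − 2·7^1 = -12.
Assume x(j) = 2^j − 2·7^j for all 0 ≤ j ≤ r, where r ≥ 1.
Then x(r+1) = 9x(r) − 14x(r−1) = 9·(2^r − 2·7^r) − 14·(2^{r−1} − 2·7^{r−1}) = (9·2 − 14)2^{r−1} − 2·(9·7 − 14)7^{r−1} = 4·2^{r−1} − 98·7^{r−1} = 2^{r+1} − 2·7^{r+1}.
Hence x(n) = 2^n − 2·7^n for every n ≥ 0, by strong induction.

x(n) = 2^n − 2·7^n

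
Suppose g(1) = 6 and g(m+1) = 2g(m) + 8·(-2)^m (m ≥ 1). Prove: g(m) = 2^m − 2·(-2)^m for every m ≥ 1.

Base case: g(1) = 6, and 2^1 − 2·(-2)^1 = 2 + 4 = 6.
Assume g(k) = 2^k − 2·(-2)^k for some k ≥ 1.
Then g(k+1) = 2g(k) + 8·(-2)^k = 2·(2^k − 2·(-2)^k) + 8·(-2)^k = 2^{k+1} − 4·(-2)^k + 8·(-2)^k = 2^{k+1} + 4·(-2)^k = 2^{k+1} − 2·(-2)^{k+1}.
So the formula holds for k+1, and by induction g(m) = 2^m − 2·(-2)^m for all m ≥ 1.

g(m) = 2^m − 2·(-2)^m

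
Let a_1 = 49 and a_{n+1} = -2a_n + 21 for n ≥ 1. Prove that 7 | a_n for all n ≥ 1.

Base case: a_1 = 49 = 7·7, so 7 | a_1.
Assume 7 | a_r, so a_r = 7t for some integer t.
Then a_{r+1} = -2a_r + 21 = -2·(7t) + 21 = 7(-2t + 3), so 7 | a_{r+1}.
By induction, 7 | a_n for all n ≥ 1.

7 | a_n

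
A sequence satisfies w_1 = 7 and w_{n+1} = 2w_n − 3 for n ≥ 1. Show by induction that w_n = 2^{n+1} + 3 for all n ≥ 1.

Base case: w_1 = 7, and 2^{1+1} + 3 = 4 + 3 = 7.
Assume w_j = 2^{j+1} + 3 for some j ≥ 1.
Then w_{j+1} = 2w_j − 3 = 2·(2^{j+1} + 3) − 3 = 2^{j+2} + 6 − 3 = 2^{j+2} + 3.
By induction, w_n = 2^{n+1} + 3 for all n ≥ 1.

w_n = 2^{n+1} + 3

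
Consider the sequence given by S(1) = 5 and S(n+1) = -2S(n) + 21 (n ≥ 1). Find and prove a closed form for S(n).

Claim: S(n) = (-2)^n + 7.

Base case: S(1) = 5, and (-2)^1 + 7 = -2 + 7 = 5.
Assume S(k) = (-2)^k + 7 for some k ≥ 1.
Then S(k+1) = -2S(k) + 21 = -2·((-2)^k + 7) + 21 = -2·(-2)^k − 14 + 21 = (-2)^{k+1} + 7.
By induction, S(n) = (-2)^n + 7 for all n ≥ 1.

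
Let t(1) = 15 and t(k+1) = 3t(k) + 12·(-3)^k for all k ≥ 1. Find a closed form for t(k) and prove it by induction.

Claim: t(k) = 3·3^k − 2·(-3)^k.

Base case: t(1) = 15, and 3·3^1 − 2·(-3)^1 = 9 + 6 = 15.
Assume t(m) = 3·3^m − 2·(-3)^m for some m ≥ 1.
Then t(m+1) = 3t(m) + 12·(-3)^m = 3·(3·3^m − 2·(-3)^m) + 12·(-3)^m = 3·3^{m+1} − 6·(-3)^m + 12·(-3)^m = 3·3^{m+1} + 6·(-3)^m = 3·3^{m+1} − 2·(-3)^{m+1}.
This completes the inductive step, so t(k) = 3·3^k − 2·(-3)^k for all k ≥ 1.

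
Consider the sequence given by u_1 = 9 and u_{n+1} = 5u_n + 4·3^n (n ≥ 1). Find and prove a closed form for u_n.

Claim: u_n = 3·5^n − 2·3^n.

Base case: u_1 = 9, and 3·5^1 − 2·3^1 = 15 − 6 = 9.
Assume u_r = 3·5^r − 2·3^r for some r ≥ 1.
Then u_{r+1} = 5u_r + 4·3^r = 5·(3·5^r − 2·3^r) + 4·3^r = 3·5^{r+1} − 10·3^r + 4·3^r = 3·5^{r+1} − 6·3^r = 3·5^{r+1} − 2·3^{r+1}.
So the formula holds for r+1, and by induction u_n = 3·5^n − 2·3^n for all n ≥ 1.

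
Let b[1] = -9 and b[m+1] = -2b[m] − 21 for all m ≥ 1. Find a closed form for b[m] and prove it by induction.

Claim: b[m] = (-2)^m − 7.

Base case: b[1] = -9, and (-2)^1 − 7 = -2 − 7 = -9.
Assume b[r] = (-2)^r − 7 for some r ≥ 1.
Then b[r+1] = -2b[r] − 21 = -2·((-2)^r − 7) − 21 = -2·(-2)^r + 14 − 21 = (-2)^{r+1} − 7.
By induction, b[m] = (-2)^m − 7 for all m ≥ 1.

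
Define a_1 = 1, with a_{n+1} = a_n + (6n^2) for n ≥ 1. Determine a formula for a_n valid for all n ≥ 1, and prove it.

Claim: a_n = 2n^3 − 3n^2 + n + 1.

Base case: a_1 = 1, and 2·1^3 − 3·1^2 + 1 + 1 = 1.
Assume a_m = 2m^3 − 3m^2 + m + 1.
Then a_{m+1} = a_m + (6m^2) = (2m^3 − 3m^2 + m + 1) + (6m^2) = 2m^3 + 3m^2 + m + 1,
and 2·(m+1)^3 − 3·(m+1)^2 + (m+1) + 1 = 2m^3 + 3m^2 + m + 1.
By induction, a_n = 2n^3 − 3n^2 + n + 1 for all n ≥ 1.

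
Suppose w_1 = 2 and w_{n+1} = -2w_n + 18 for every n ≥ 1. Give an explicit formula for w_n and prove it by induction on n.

Claim: w_n = 2·(-2)^n + 6.

Base case: w_1 = 2, and 2·(-2)^1 + 6 = -4 + 6 = 2.
Assume w_j = 2·(-2)^j + 6 for some j ≥ 1.
Then w_{j+1} = -2w_j + 18 = -2·(2·(-2)^j + 6) + 18 = -4·(-2)^j − 12 + 18 = 2·(-2)^{j+1} + 6.
So the formula holds for j+1, and by induction w_n = 2·(-2)^n + 6 for all n ≥ 1.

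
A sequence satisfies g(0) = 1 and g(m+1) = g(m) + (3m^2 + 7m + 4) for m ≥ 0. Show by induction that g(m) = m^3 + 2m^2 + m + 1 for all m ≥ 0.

Base case: g(0) = 1, and 0^3 + 2·0^2 + 0 + 1 = 1.
Assume g(r) = r^3 + 2r^2 + r + 1.
Then g(r+1) = g(r) + (3r^2 + 7r + 4) = (r^3 + 2r^2 + r + 1) + (3r^2 + 7r + 4) = r^3 + 5r^2 + 8r + 5,
and (r+1)^3 + 2·(r+1)^2 + (r+1) + 1 = r^3 + 5r^2 + 8r + 5.
This completes the inductive step, so g(m) = m^3 + 2m^2 + m + 1 for all m ≥ 0.

g(m) = m^3 + 2m^2 + m + 1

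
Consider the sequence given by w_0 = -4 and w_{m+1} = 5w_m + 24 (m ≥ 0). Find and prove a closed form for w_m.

Claim: w_m = 2·5^m − 6.

Base case: w_0 = -4, and 2·5^0 − 6 = 2 − 6 = -4.
Assume w_j = 2·5^j − 6 for some j ≥ 0.
Then w_{j+1} = 5w_j + 24 = 5·(2·5^j − 6) + 24 = 10·5^j − 30 + 24 = 2·5^{j+1} − 6.
By induction, w_m = 2·5^m − 6 for all m ≥ 0.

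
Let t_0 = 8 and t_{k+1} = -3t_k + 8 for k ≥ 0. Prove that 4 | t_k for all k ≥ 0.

Base case: t_0 = 8 = 4·2, so 4 | t_0.
Assume 4 | t_j, so t_j = 4s for some integer s.
Then t_{j+1} = -3t_j + 8 = -3·(4s) + 8 = 4(-3s + 2), so 4 | t_{j+1}.
By induction, 4 | t_k for all k ≥ 0.

4 | t_k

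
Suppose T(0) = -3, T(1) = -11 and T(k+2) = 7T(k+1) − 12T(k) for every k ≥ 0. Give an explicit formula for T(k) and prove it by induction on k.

Claim: T(k) = -3^k − 2·4^k.

Base cases: T(0) = -3 and -3^0 − 2·4^0 = -3; T(1) = -11 and -3^1 − 2·4^1 = -11.
Assume T(i) = -3^i − 2·4^i for all 0 ≤ i ≤ j, where j ≥ 1.
Then T(j+1) = 7T(j) − 12T(j−1) = 7·(-3^j − 2·4^j) − 12·(-3^{j−1} − 2·4^{j−1}) = -(7·3 − 12)3^{j−1} − 2·(7·4 − 12)4^{j−1} = -9·3^{j−1} − 32·4^{j−1} = -3^{j+1} − 2·4^{j+1}.
So the formula holds for j+1, and by strong induction T(k) = -3^k − 2·4^k for all k ≥ 0.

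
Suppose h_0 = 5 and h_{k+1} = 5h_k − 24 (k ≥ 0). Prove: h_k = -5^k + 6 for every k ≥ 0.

Base case: h_0 = 5, and -5^0 + 6 = -1 + 6 = 5.
Assume h_j = -5^j + 6 for some j ≥ 0.
Then h_{j+1} = 5h_j − 24 = 5·(-5^j + 6) − 24 = -5^{j+1} + 30 − 24 = -5^{j+1} + 6.
This completes the inductive step, so h_k = -5^k + 6 for all k ≥ 0.

h_k = -5^k + 6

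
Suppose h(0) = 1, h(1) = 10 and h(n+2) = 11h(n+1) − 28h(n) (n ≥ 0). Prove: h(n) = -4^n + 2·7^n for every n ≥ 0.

Base cases: h(0) = 1 and -4^0 + 2·7^0 = 1; h(1) = 10 and -4^1 + 2·7^1 = 10.
Assume h(j) = -4^j + 2·7^j for all 0 ≤ j ≤ m, where m ≥ 1.
Then h(m+1) = 11h(m) − 28h(m−1) = 11·(-4^m + 2·7^m) − 28·(-4^{m−1} + 2·7^{m−1}) = -(11·4 − 28)4^{m−1} + 2·(11·7 − 28)7^{m−1} = -16·4^{m−1} + 98·7^{m−1} = -4^{m+1} + 2·7^{m+1}.
Hence h(n) = -4^n + 2·7^n for every n ≥ 0, by strong induction.

h(n) = -4^n + 2·7^n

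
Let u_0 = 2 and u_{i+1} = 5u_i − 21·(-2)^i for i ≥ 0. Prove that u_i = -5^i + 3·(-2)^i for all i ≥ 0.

Base case: u_0 = 2, and -5^0 + 3·(-2)^0 = -1 + 3 = 2.
Assume u_k = -5^k + 3·(-2)^k for some k ≥ 0.
Then u_{k+1} = 5u_k − 21·(-2)^k = 5·(-5^k + 3·(-2)^k) − 21·(-2)^k = -5^{k+1} + 15·(-2)^k − 21·(-2)^k = -5^{k+1} − 6·(-2)^k = -5^{k+1} + 3·(-2)^{k+1}.
By induction, u_i = -5^i + 3·(-2)^i for all i ≥ 0.

u_i = -5^i + 3·(-2)^i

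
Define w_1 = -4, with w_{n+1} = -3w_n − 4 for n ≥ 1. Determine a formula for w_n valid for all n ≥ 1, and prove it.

Claim: w_n = (-3)^n − 1.

Base case: w_1 = -4, and (-3)^1 − 1 = -3 − 1 = -4.
Assume w_k = (-3)^k − 1 for some k ≥ 1.
Then w_{k+1} = -3w_k − 4 = -3·((-3)^k − 1) − 4 = -3·(-3)^k + 3 − 4 = (-3)^{k+1} − 1.
So the formula holds for k+1, and by induction w_n = (-3)^n − 1 for all n ≥ 1.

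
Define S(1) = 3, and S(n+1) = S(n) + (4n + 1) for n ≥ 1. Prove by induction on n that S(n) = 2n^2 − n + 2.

Base case: S(1) = 3, and 2·1^2 − 1 + 2 = 3.
Assume S(j) = 2j^2 − j + 2.
Then S(j+1) = S(j) + (4j + 1) = (2j^2 − j + 2) + (4j + 1) = 2j^2 + 3j + 3,
and 2·(j+1)^2 − (j+1) + 2 = 2j^2 + 3j + 3.
Hence S(n) = 2n^2 − n + 2 for every n ≥ 1, by induction.

S(n) = 2n^2 − n + 2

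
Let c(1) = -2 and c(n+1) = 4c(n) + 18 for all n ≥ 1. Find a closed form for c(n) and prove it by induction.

Claim: c(n) = 4^n − 6.

Base case: c(1) = -2, and 4^1 − 6 = 4 − 6 = -2.
Assume c(j) = 4^j − 6 for some j ≥ 1.
Then c(j+1) = 4c(j) + 18 = 4·(4^j − 6) + 18 = 4^{j+1} − 24 + 18 = 4^{j+1} − 6.
So the formula holds for j+1, and by induction c(n) = 4^n − 6 for all n ≥ 1.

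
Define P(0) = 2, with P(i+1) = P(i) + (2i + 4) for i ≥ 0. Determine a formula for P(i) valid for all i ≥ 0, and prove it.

Claim: P(i) = i^2 + 3i + 2.

Base case: P(0) = 2, and 0^2 + 3·0 + 2 = 2.
Assume P(r) = r^2 + 3r + 2.
Then P(r+1) = P(r) + (2r + 4) = (r^2 + 3r + 2) + (2r + 4) = r^2 + 5r + 6,
and (r+1)^2 + 3·(r+1) + 2 = r^2 + 5r + 6.
Hence P(i) = i^2 + 3i + 2 for every i ≥ 0, by induction.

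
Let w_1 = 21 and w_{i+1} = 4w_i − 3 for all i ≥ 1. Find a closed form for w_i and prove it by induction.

Claim: w_i = 5·4^i + 1.

Base case: w_1 = 21, and 5·4^1 + 1 = 20 + 1 = 21.
Assume w_j = 5·4^j + 1 for some j ≥ 1.
Then w_{j+1} = 4w_j − 3 = 4·(5·4^j + 1) − 3 = 20·4^j + 4 − 3 = 5·4^{j+1} + 1.
This completes the inductive step, so w_i = 5·4^i + 1 for all i ≥ 1.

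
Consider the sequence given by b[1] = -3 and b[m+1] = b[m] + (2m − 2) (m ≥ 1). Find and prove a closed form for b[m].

Claim: b[m] = m^2 − 3m − 1.

Base case: b[1] = -3, and 1^2 − 3·1 − 1 = -3.
Assume b[j] = j^2 − 3j − 1.
Then b[j+1] = b[j] + (2j − 2) = (j^2 − 3j − 1) + (2j − 2) = j^2 − j − 3,
and (j+1)^2 − 3·(j+1) − 1 = j^2 − j − 3.
Hence b[m] = m^2 − 3m − 1 for every m ≥ 1, by induction.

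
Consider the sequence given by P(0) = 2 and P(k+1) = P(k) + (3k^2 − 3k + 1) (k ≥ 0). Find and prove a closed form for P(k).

Claim: P(k) = k^3 − 3k^2 + 3k + 2.

Base case: P(0) = 2, and 0^3 − 3·0^2 + 3·0 + 2 = 2.
Assume P(m) = m^3 − 3m^2 + 3m + 2.
Then P(m+1) = P(m) + (3m^2 − 3m + 1) = (m^3 − 3m^2 + 3m + 2) + (3m^2 − 3m + 1) = m^3 + 3,
and (m+1)^3 − 3·(m+1)^2 + 3·(m+1) + 2 = m^3 + 3.
This completes the inductive step, so P(k) = k^3 − 3k^2 + 3k + 2 for all k ≥ 0.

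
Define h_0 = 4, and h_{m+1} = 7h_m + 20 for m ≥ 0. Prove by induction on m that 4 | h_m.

Base case: h_0 = 4 = 4·1, so 4 | h_0.
Assume 4 | h_j, so h_j = 4t for some integer t.
Then h_{j+1} = 7h_j + 20 = 7·(4t) + 20 = 4(7t + 5), so 4 | h_{j+1}.
So the property holds for j+1, and by induction 4 | h_m for all m ≥ 0.

4 | h_m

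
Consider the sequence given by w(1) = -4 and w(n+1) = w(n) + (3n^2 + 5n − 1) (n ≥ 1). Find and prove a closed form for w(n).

Claim: w(n) = n^3 + n^2 − 3n − 3.

Base case: w(1) = -4, and 1^3 + 1^2 − 3·1 − 3 = -4.
Assume w(k) = k^3 + k^2 − 3k − 3.
Then w(k+1) = w(k) + (3k^2 + 5k − 1) = (k^3 + k^2 − 3k − 3) + (3k^2 + 5k − 1) = k^3 + 4k^2 + 2k − 4,
and (k+1)^3 + (k+1)^2 − 3·(k+1) − 3 = k^3 + 4k^2 + 2k − 4.
By induction, w(n) = n^3 + n^2 − 3n − 3 for all n ≥ 1.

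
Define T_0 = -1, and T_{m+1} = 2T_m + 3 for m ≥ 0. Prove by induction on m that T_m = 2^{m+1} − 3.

Base case: T_0 = -1, and 2^{0+1} − 3 = 2 − 3 = -1.
Assume T_j = 2^{j+1} − 3 for some j ≥ 0.
Then T_{j+1} = 2T_j + 3 = 2·(2^{j+1} − 3) + 3 = 2^{j+2} − 6 + 3 = 2^{j+2} − 3.
By induction, T_m = 2^{m+1} − 3 for all m ≥ 0.

T_m = 2^{m+1} − 3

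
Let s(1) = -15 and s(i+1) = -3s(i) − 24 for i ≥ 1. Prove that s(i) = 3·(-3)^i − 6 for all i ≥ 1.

Base case: s(1) = -15, and 3·(-3)^1 − 6 = -9 − 6 = -15.
Assume s(r) = 3·(-3)^r − 6 for some r ≥ 1.
Then s(r+1) = -3s(r) − 24 = -3·(3·(-3)^r − 6) − 24 = -9·(-3)^r + 18 − 24 = 3·(-3)^{r+1} − 6.
By induction, s(i) = 3·(-3)^i − 6 for all i ≥ 1.

s(i) = 3·(-3)^i − 6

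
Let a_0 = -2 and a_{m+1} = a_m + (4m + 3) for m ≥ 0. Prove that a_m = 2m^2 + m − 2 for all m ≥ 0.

Base case: a_0 = -2, and 2·0^2 + 0 − 2 = -2.
Assume a_r = 2r^2 + r − 2.
Then a_{r+1} = a_r + (4r + 3) = (2r^2 + r − 2) + (4r + 3) = 2r^2 + 5r + 1,
and 2·(r+1)^2 + (r+1) − 2 = 2r^2 + 5r + 1.
Hence a_m = 2m^2 + m − 2 for every m ≥ 0, by induction.

a_m = 2m^2 + m − 2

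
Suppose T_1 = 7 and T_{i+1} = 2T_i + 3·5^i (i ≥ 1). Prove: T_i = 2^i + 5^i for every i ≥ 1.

Base case: T_1 = 7, and 2^1 + 5^1 = 2 + 5 = 7.
Assume T_m = 2^m + 5^m for some m ≥ 1.
Then T_{m+1} = 2T_m + 3·5^m = 2·(2^m + 5^m) + 3·5^m = 2^{m+1} + 2·5^m + 3·5^m = 2^{m+1} + 5·5^m = 2^{m+1} + 5^{m+1}.
Hence T_i = 2^i + 5^i for every i ≥ 1, by induction.

T_i = 2^i + 5^i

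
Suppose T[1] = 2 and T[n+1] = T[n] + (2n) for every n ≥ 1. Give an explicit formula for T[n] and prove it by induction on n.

Claim: T[n] = n^2 − n + 2.

Base case: T[1] = 2, and 1^2 − 1 + 2 = 2.
Assume T[j] = j^2 − j + 2.
Then T[j+1] = T[j] + (2j) = (j^2 − j + 2) + (2j) = j^2 + j + 2,
and (j+1)^2 − (j+1) + 2 = j^2 + j + 2.
Hence T[n] = n^2 − n + 2 for every n ≥ 1, by induction.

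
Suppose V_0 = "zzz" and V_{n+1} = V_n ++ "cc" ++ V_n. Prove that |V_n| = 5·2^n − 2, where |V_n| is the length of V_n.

Base case: |V_0| = 3, and 5·2^0 − 2 = 3.
Assume |V_r| = 5·2^r − 2.
Then |V_{r+1}| = |V_r| + 2 + |V_r| = 2|V_r| + 2 = 2(5·2^r − 2) + 2 = 5·2^{r+1} − 4 + 2 = 5·2^{r+1} − 2.
By induction, |V_n| = 5·2^n − 2 for all n ≥ 0.

|V_n| = 5·2^n − 2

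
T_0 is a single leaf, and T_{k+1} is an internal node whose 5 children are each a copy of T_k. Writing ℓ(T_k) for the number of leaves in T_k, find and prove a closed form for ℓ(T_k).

Claim: ℓ(T_k) = 5^k.

Base case: ℓ(T_0) = 1, and 5^0 = 1.
Assume ℓ(T_j) = 5^j.
Then ℓ(T_{j+1}) = 5·ℓ(T_j) = 5·5^j = 5^{j+1}.
So the formula holds for j+1, and by induction ℓ(T_k) = 5^k for all k ≥ 0.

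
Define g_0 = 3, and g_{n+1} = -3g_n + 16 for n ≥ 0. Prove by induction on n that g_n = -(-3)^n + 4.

Base case: g_0 = 3, and -(-3)^0 + 4 = -1 + 4 = 3.
Assume g_r = -(-3)^r + 4 for some r ≥ 0.
Then g_{r+1} = -3g_r + 16 = -3·(-(-3)^r + 4) + 16 = 3·(-3)^r − 12 + 16 = -(-3)^{r+1} + 4.
By induction, g_n = -(-3)^n + 4 for all n ≥ 0.

g_n = -(-3)^n + 4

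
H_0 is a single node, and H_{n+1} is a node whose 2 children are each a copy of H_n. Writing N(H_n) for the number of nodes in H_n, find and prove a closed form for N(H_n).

Claim: N(H_n) = 2^{n+1} − 1.

Base case: N(H_0) = 1, and 2^{0+1} − 1 = 1.
Assume N(H_m) = 2^{m+1} − 1.
Then N(H_{m+1}) = 1 + 2N(H_m) = 1 + 2(2^{m+1} − 1) = 2^{m+2} − 2 + 1 = 2^{m+2} − 1.
So the formula holds for m+1, and by induction N(H_n) = 2^{n+1} − 1 for all n ≥ 0.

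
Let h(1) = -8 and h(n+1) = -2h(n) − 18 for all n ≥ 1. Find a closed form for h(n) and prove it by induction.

Claim: h(n) = (-2)^n − 6.

Base case: h(1) = -8, and (-2)^1 − 6 = -2 − 6 = -8.
Assume h(k) = (-2)^k − 6 for some k ≥ 1.
Then h(k+1) = -2h(k) − 18 = -2·((-2)^k − 6) − 18 = -2·(-2)^k + 12 − 18 = (-2)^{k+1} − 6.
So the formula holds for k+1, and by induction h(n) = (-2)^n − 6 for all n ≥ 1.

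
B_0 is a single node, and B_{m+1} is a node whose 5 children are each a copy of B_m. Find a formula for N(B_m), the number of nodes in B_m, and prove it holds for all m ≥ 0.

Claim: N(B_m) = (5^{m+1} − 1)/4.

Base case: N(B_0) = 1, and (5^{0+1} − 1)/4 = 1.
Assume N(B_r) = (5^{r+1} − 1)/4.
Then N(B_{r+1}) = 1 + 5N(B_r) = 1 + 5·(5^{r+1} − 1)/4 = 1 + (5^{r+2} − 5)/4 = (4 + 5^{r+2} − 5)/4 = (5^{r+2} − 1)/4.
By induction, N(B_m) = (5^{m+1} − 1)/4 for all m ≥ 0.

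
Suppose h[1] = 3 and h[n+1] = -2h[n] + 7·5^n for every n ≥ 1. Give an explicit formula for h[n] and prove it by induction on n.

Claim: h[n] = (-2)^n + 5^n.

Base case: h[1] = 3, and (-2)^1 + 5^1 = -2 + 5 = 3.
Assume h[r] = (-2)^r + 5^r for some r ≥ 1.
Then h[r+1] = -2h[r] + 7·5^r = -2·((-2)^r + 5^r) + 7·5^r = (-2)^{r+1} − 2·5^r + 7·5^r = (-2)^{r+1} + 5·5^r = (-2)^{r+1} + 5^{r+1}.
By induction, h[n] = (-2)^n + 5^n for all n ≥ 1.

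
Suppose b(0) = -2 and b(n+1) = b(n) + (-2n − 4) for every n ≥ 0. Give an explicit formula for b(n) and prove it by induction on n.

Claim: b(n) = -n^2 − 3n − 2.

Base case: b(0) = -2, and -0^2 − 3·0 − 2 = -2.
Assume b(k) = -k^2 − 3k − 2.
Then b(k+1) = b(k) + (-2k − 4) = (-k^2 − 3k − 2) + (-2k − 4) = -k^2 − 5k − 6,
and -(k+1)^2 − 3·(k+1) − 2 = -k^2 − 5k − 6.
This completes the inductive step, so b(n) = -n^2 − 3n − 2 for all n ≥ 0.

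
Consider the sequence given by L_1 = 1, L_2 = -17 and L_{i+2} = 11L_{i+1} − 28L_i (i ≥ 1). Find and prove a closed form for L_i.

Claim: L_i = 2·4^i − 7^i.

Base cases: L_1 = 1 and 2·4^1 − 7^1 = 1; L_2 = -17 and 2·4^2 − 7^2 = -17.
Assume L_j = 2·4^j − 7^j for all 1 ≤ j ≤ r, where r ≥ 2.
Then L_{r+1} = 11L_r − 28L_{r−1} = 11·(2·4^r − 7^r) − 28·(2·4^{r−1} − 7^{r−1}) = 2·(11·4 − 28)4^{r−1} − (11·7 − 28)7^{r−1} = 32·4^{r−1} − 49·7^{r−1} = 2·4^{r+1} − 7^{r+1}.
This completes the inductive step, so L_i = 2·4^i − 7^i for all i ≥ 1.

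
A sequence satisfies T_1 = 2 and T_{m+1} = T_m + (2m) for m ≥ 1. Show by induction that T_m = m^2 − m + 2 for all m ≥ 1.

Base case: T_1 = 2, and 1^2 − 1 + 2 = 2.
Assume T_r = r^2 − r + 2.
Then T_{r+1} = T_r + (2r) = (r^2 − r + 2) + (2r) = r^2 + r + 2,
and (r+1)^2 − (r+1) + 2 = r^2 + r + 2.
Hence T_m = m^2 − m + 2 for every m ≥ 1, by induction.

T_m = m^2 − m + 2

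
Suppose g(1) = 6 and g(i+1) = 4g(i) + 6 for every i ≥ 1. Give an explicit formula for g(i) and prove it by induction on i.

Claim: g(i) = 2·4^i − 2.

Base case: g(1) = 6, and 2·4^1 − 2 = 8 − 2 = 6.
Assume g(k) = 2·4^k − 2 for some k ≥ 1.
Then g(k+1) = 4g(k) + 6 = 4·(2·4^k − 2) + 6 = 8·4^k − 8 + 6 = 2·4^{k+1} − 2.
So the formula holds for k+1, and by induction g(i) = 2·4^i − 2 for all i ≥ 1.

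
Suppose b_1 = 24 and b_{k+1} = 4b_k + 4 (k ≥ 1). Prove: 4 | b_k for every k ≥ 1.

Base case: b_1 = 24 = 4·6, so 4 | b_1.
Assume 4 | b_j, so b_j = 4t for some integer t.
Then b_{j+1} = 4b_j + 4 = 4·(4t) + 4 = 4(4t + 1), so 4 | b_{j+1}.
By induction, 4 | b_k for all k ≥ 1.

4 | b_k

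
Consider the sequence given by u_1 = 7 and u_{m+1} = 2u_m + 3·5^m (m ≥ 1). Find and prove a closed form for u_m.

Claim: u_m = 2^m + 5^m.

Base case: u_1 = 7, and 2^1 + 5^1 = 2 + 5 = 7.
Assume u_k = 2^k + 5^k for some k ≥ 1.
Then u_{k+1} = 2u_k + 3·5^k = 2·(2^k + 5^k) + 3·5^k = 2^{k+1} + 2·5^k + 3·5^k = 2^{k+1} + 5·5^k = 2^{k+1} + 5^{k+1}.
By induction, u_m = 2^m + 5^m for all m ≥ 1.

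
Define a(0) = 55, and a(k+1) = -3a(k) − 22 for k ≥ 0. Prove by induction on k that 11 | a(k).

Base case: a(0) = 55 = 11·5, so 11 | a(0).
Assume 11 | a(j), so a(j) = 11t for some integer t.
Then a(j+1) = -3a(j) − 22 = -3·(11t) − 22 = 11(-3t − 2), so 11 | a(j+1).
This completes the inductive step, so 11 | a(k) for all k ≥ 0.

11 | a(k)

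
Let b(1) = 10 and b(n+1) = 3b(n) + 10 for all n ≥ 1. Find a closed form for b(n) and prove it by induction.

Claim: b(n) = 5·3^n − 5.

Base case: b(1) = 10, and 5·3^1 − 5 = 15 − 5 = 10.
Assume b(k) = 5·3^k − 5 for some k ≥ 1.
Then b(k+1) = 3b(k) + 10 = 3·(5·3^k − 5) + 10 = 15·3^k − 15 + 10 = 5·3^{k+1} − 5.
By induction, b(n) = 5·3^n − 5 for all n ≥ 1.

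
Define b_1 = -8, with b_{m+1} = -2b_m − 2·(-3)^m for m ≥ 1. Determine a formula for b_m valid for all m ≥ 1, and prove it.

Claim: b_m = (-2)^m + 2·(-3)^m.

Base case: b_1 = -8, and (-2)^1 + 2·(-3)^1 = -2 − 6 = -8.
Assume b_r = (-2)^r + 2·(-3)^r for some r ≥ 1.
Then b_{r+1} = -2b_r − 2·(-3)^r = -2·((-2)^r + 2·(-3)^r) − 2·(-3)^r = (-2)^{r+1} − 4·(-3)^r − 2·(-3)^r = (-2)^{r+1} − 6·(-3)^r = (-2)^{r+1} + 2·(-3)^{r+1}.
This completes the inductive step, so b_m = (-2)^m + 2·(-3)^m for all m ≥ 1.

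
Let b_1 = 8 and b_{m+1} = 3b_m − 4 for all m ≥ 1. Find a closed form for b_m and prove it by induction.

Claim: b_m = 2·3^m + 2.

Base case: b_1 = 8, and 2·3^1 + 2 = 6 + 2 = 8.
Assume b_j = 2·3^j + 2 for some j ≥ 1.
Then b_{j+1} = 3b_j − 4 = 3·(2·3^j + 2) − 4 = 6·3^j + 6 − 4 = 2·3^{j+1} + 2.
By induction, b_m = 2·3^m + 2 for all m ≥ 1.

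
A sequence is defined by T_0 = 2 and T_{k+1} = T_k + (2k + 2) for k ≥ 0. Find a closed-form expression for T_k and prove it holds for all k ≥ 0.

Claim: T_k = k^2 + k + 2.

Base case: T_0 = 2, and 0^2 + 0 + 2 = 2.
Assume T_j = j^2 + j + 2.
Then T_{j+1} = T_j + (2j + 2) = (j^2 + j + 2) + (2j + 2) = j^2 + 3j + 4,
and (j+1)^2 + (j+1) + 2 = j^2 + 3j + 4.
This completes the inductive step, so T_k = k^2 + k + 2 for all k ≥ 0.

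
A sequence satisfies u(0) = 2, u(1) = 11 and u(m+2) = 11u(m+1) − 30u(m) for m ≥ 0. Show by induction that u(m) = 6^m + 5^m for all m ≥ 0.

Base cases: u(0) = 2 and 6^0 + 5^0 = 2; u(1) = 11 and 6^1 + 5^1 = 11.
Assume u(j) = 6^j + 5^j for all 0 ≤ j ≤ r, where r ≥ 1.
Then u(r+1) = 11u(r) − 30u(r−1) = 11·(6^r + 5^r) − 30·(6^{r−1} + 5^{r−1}) = (11·6 − 30)6^{r−1} + (11·5 − 30)5^{r−1} = 36·6^{r−1} + 25·5^{r−1} = 6^{r+1} + 5^{r+1}.
By strong induction, u(m) = 6^m + 5^m for all m ≥ 0.

u(m) = 6^m + 5^m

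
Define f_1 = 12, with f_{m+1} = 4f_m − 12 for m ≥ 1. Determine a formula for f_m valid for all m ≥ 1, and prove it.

Claim: f_m = 2·4^m + 4.

Base case: f_1 = 12, and 2·4^1 + 4 = 8 + 4 = 12.
Assume f_j = 2·4^j + 4 for some j ≥ 1.
Then f_{j+1} = 4f_j − 12 = 4·(2·4^j + 4) − 12 = 8·4^j + 16 − 12 = 2·4^{j+1} + 4.
Hence f_m = 2·4^m + 4 for every m ≥ 1, by induction.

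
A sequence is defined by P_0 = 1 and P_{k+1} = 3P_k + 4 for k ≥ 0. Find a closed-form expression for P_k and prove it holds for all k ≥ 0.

Claim: P_k = 3^{k+1} − 2.

Base case: P_0 = 1, and 3^{0+1} − 2 = 3 − 2 = 1.
Assume P_j = 3^{j+1} − 2 for some j ≥ 0.
Then P_{j+1} = 3P_j + 4 = 3·(3^{j+1} − 2) + 4 = 3^{j+2} − 6 + 4 = 3^{j+2} − 2.
By induction, P_k = 3^{k+1} − 2 for all k ≥ 0.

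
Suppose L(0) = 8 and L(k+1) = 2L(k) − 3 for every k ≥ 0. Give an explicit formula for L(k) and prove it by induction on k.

Claim: L(k) = 5·2^k + 3.

Base case: L(0) = 8, and 5·2^0 + 3 = 5 + 3 = 8.
Assume L(m) = 5·2^m + 3 for some m ≥ 0.
Then L(m+1) = 2L(m) − 3 = 2·(5·2^m + 3) − 3 = 10·2^m + 6 − 3 = 5·2^{m+1} + 3.
By induction, L(k) = 5·2^k + 3 for all k ≥ 0.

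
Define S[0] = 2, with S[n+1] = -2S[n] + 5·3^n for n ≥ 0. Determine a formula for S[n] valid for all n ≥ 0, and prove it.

Claim: S[n] = (-2)^n + 3^n.

Base case: S[0] = 2, and (-2)^0 + 3^0 = 1 + 1 = 2.
Assume S[m] = (-2)^m + 3^m for some m ≥ 0.
Then S[m+1] = -2S[m] + 5·3^m = -2·((-2)^m + 3^m) + 5·3^m = (-2)^{m+1} − 2·3^m + 5·3^m = (-2)^{m+1} + 3·3^m = (-2)^{m+1} + 3^{m+1}.
So the formula holds for m+1, and by induction S[n] = (-2)^n + 3^n for all n ≥ 0.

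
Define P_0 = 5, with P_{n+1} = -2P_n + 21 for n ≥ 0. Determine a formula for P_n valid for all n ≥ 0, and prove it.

Claim: P_n = -2·(-2)^n + 7.

Base case: P_0 = 5, and -2·(-2)^0 + 7 = -2 + 7 = 5.
Assume P_r = -2·(-2)^r + 7 for some r ≥ 0.
Then P_{r+1} = -2P_r + 21 = -2·(-2·(-2)^r + 7) + 21 = 4·(-2)^r − 14 + 21 = -2·(-2)^{r+1} + 7.
Hence P_n = -2·(-2)^n + 7 for every n ≥ 0, by induction.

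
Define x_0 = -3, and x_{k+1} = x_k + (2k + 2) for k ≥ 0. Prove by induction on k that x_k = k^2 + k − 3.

Base case: x_0 = -3, and 0^2 + 0 − 3 = -3.
Assume x_j = j^2 + j − 3.
Then x_{j+1} = x_j + (2j + 2) = (j^2 + j − 3) + (2j + 2) = j^2 + 3j − 1,
and (j+1)^2 + (j+1) − 3 = j^2 + 3j − 1.
Hence x_k = k^2 + k − 3 for every k ≥ 0, by induction.

x_k = k^2 + k − 3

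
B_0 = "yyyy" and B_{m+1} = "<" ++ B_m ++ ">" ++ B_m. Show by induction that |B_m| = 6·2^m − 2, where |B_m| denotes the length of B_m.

Base case: |B_0| = 4, and 6·2^0 − 2 = 4.
Assume |B_j| = 6·2^j − 2.
Then |B_{j+1}| = 1 + |B_j| + 1 + |B_j| = 2|B_j| + 2 = 2(6·2^j − 2) + 2 = 6·2^{j+1} − 4 + 2 = 6·2^{j+1} − 2.
By induction, |B_m| = 6·2^m − 2 for all m ≥ 0.

|B_m| = 6·2^m − 2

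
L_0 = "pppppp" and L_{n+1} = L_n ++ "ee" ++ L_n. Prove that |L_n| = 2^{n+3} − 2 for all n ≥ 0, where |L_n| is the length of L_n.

Base case: |L_0| = 6, and 2^{0+3} − 2 = 6.
Assume |L_k| = 2^{k+3} − 2.
Then |L_{k+1}| = |L_k| + 2 + |L_k| = 2|L_k| + 2 = 2(2^{k+3} − 2) + 2 = 2^{k+1+3} − 4 + 2 = 2^{k+1+3} − 2.
This completes the inductive step, so |L_n| = 2^{n+3} − 2 for all n ≥ 0.

|L_n| = 2^{n+3} − 2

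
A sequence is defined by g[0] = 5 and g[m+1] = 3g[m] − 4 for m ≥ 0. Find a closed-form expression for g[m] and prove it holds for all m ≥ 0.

Claim: g[m] = 3^{m+1} + 2.

Base case: g[0] = 5, and 3^{0+1} + 2 = 3 + 2 = 5.
Assume g[j] = 3^{j+1} + 2 for some j ≥ 0.
Then g[j+1] = 3g[j] − 4 = 3·(3^{j+1} + 2) − 4 = 3^{j+2} + 6 − 4 = 3^{j+2} + 2.
So the formula holds for j+1, and by induction g[m] = 3^{m+1} + 2 for all m ≥ 0.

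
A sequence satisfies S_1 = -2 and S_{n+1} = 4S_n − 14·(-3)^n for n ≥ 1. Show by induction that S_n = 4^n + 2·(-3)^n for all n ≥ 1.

Base case: S_1 = -2, and 4^1 + 2·(-3)^1 = 4 − 6 = -2.
Assume S_k = 4^k + 2·(-3)^k for some k ≥ 1.
Then S_{k+1} = 4S_k − 14·(-3)^k = 4·(4^k + 2·(-3)^k) − 14·(-3)^k = 4^{k+1} + 8·(-3)^k − 14·(-3)^k = 4^{k+1} − 6·(-3)^k = 4^{k+1} + 2·(-3)^{k+1}.
By induction, S_n = 4^n + 2·(-3)^n for all n ≥ 1.

S_n = 4^n + 2·(-3)^n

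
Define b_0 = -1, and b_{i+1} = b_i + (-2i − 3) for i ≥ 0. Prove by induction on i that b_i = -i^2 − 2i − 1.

Base case: b_0 = -1, and -0^2 − 2·0 − 1 = -1.
Assume b_m = -m^2 − 2m − 1.
Then b_{m+1} = b_m + (-2m − 3) = (-m^2 − 2m − 1) + (-2m − 3) = -m^2 − 4m − 4,
and -(m+1)^2 − 2·(m+1) − 1 = -m^2 − 4m − 4.
By induction, b_i = -i^2 − 2i − 1 for all i ≥ 0.

b_i = -i^2 − 2i − 1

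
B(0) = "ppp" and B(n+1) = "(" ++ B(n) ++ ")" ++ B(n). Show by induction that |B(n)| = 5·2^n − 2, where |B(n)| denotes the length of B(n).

Base case: |B(0)| = 3, and 5·2^0 − 2 = 3.
Assume |B(m)| = 5·2^m − 2.
Then |B(m+1)| = 1 + |B(m)| + 1 + |B(m)| = 2|B(m)| + 2 = 2(5·2^m − 2) + 2 = 5·2^{m+1} − 4 + 2 = 5·2^{m+1} − 2.
So the formula holds for m+1, and by induction |B(n)| = 5·2^n − 2 for all n ≥ 0.

|B(n)| = 5·2^n − 2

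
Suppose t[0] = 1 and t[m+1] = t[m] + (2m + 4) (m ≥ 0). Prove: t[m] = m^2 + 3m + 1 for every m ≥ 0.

Base case: t[0] = 1, and 0^2 + 3·0 + 1 = 1.
Assume t[r] = r^2 + 3r + 1.
Then t[r+1] = t[r] + (2r + 4) = (r^2 + 3r + 1) + (2r + 4) = r^2 + 5r + 5,
and (r+1)^2 + 3·(r+1) + 1 = r^2 + 5r + 5.
By induction, t[m] = m^2 + 3m + 1 for all m ≥ 0.

t[m] = m^2 + 3m + 1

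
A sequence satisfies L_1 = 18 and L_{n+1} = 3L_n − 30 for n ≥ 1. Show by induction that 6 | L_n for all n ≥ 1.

Base case: L_1 = 18 = 6·3, so 6 | L_1.
Assume 6 | L_k, so L_k = 6t for some integer t.
Then L_{k+1} = 3L_k − 30 = 3·(6t) − 30 = 6(3t − 5), so 6 | L_{k+1}.
So the property holds for k+1, and by induction 6 | L_n for all n ≥ 1.

6 | L_n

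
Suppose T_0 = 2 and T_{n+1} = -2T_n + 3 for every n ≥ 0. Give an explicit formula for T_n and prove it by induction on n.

Claim: T_n = (-2)^n + 1.

Base case: T_0 = 2, and (-2)^0 + 1 = 1 + 1 = 2.
Assume T_k = (-2)^k + 1 for some k ≥ 0.
Then T_{k+1} = -2T_k + 3 = -2·((-2)^k + 1) + 3 = -2·(-2)^k − 2 + 3 = (-2)^{k+1} + 1.
So the formula holds for k+1, and by induction T_n = (-2)^n + 1 for all n ≥ 0.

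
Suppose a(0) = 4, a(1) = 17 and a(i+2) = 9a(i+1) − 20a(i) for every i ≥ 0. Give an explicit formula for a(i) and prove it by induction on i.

Claim: a(i) = 3·4^i + 5^i.

Base cases: a(0) = 4 and 3·4^0 + 5^0 = 4; a(1) = 17 and 3·4^1 + 5^1 = 17.
Assume a(j) = 3·4^j + 5^j for all 0 ≤ j ≤ r, where r ≥ 1.
Then a(r+1) = 9a(r) − 20a(r−1) = 9·(3·4^r + 5^r) − 20·(3·4^{r−1} + 5^{r−1}) = 3·(9·4 − 20)4^{r−1} + (9·5 − 20)5^{r−1} = 48·4^{r−1} + 25·5^{r−1} = 3·4^{r+1} + 5^{r+1}.
So the formula holds for r+1, and by strong induction a(i) = 3·4^i + 5^i for all i ≥ 0.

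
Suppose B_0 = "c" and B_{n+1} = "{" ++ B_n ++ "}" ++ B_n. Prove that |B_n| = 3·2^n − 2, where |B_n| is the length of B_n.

Base case: |B_0| = 1, and 3·2^0 − 2 = 1.
Assume |B_k| = 3·2^k − 2.
Then |B_{k+1}| = 1 + |B_k| + 1 + |B_k| = 2|B_k| + 2 = 2(3·2^k − 2) + 2 = 3·2^{k+1} − 4 + 2 = 3·2^{k+1} − 2.
By induction, |B_n| = 3·2^n − 2 for all n ≥ 0.

|B_n| = 3·2^n − 2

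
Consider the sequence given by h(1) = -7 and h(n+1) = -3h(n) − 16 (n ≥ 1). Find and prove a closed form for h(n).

Claim: h(n) = (-3)^n − 4.

Base case: h(1) = -7, and (-3)^1 − 4 = -3 − 4 = -7.
Assume h(r) = (-3)^r − 4 for some r ≥ 1.
Then h(r+1) = -3h(r) − 16 = -3·((-3)^r − 4) − 16 = -3·(-3)^r + 12 − 16 = (-3)^{r+1} − 4.
Hence h(n) = (-3)^n − 4 for every n ≥ 1, by induction.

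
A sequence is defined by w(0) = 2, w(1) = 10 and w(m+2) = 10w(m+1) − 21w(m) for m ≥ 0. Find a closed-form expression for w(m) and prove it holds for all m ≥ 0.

Claim: w(m) = 7^m + 3^m.

Base cases: w(0) = 2 and 7^0 + 3^0 = 2; w(1) = 10 and 7^1 + 3^1 = 10.
Assume w(j) = 7^j + 3^j for all 0 ≤ j ≤ k, where k ≥ 1.
Then w(k+1) = 10w(k) − 21w(k−1) = 10·(7^k + 3^k) − 21·(7^{k−1} + 3^{k−1}) = (10·7 − 21)7^{k−1} + (10·3 − 21)3^{k−1} = 49·7^{k−1} + 9·3^{k−1} = 7^{k+1} + 3^{k+1}.
By strong induction, w(m) = 7^m + 3^m for all m ≥ 0.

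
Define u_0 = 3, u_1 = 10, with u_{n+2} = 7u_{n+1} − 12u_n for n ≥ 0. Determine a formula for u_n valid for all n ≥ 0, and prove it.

Claim: u_n = 4^n + 2·3^n.

Base cases: u_0 = 3 and 4^0 + 2·3^0 = 3; u_1 = 10 and 4^1 + 2·3^1 = 10.
Assume u_j = 4^j + 2·3^j for all 0 ≤ j ≤ m, where m ≥ 1.
Then u_{m+1} = 7u_m − 12u_{m−1} = 7·(4^m + 2·3^m) − 12·(4^{m−1} + 2·3^{m−1}) = (7·4 − 12)4^{m−1} + 2·(7·3 − 12)3^{m−1} = 16·4^{m−1} + 18·3^{m−1} = 4^{m+1} + 2·3^{m+1}.
So the formula holds for m+1, and by strong induction u_n = 4^n + 2·3^n for all n ≥ 0.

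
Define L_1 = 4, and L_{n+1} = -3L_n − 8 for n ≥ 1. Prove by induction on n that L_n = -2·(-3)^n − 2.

Base case: L_1 = 4, and -2·(-3)^1 − 2 = 6 − 2 = 4.
Assume L_k = -2·(-3)^k − 2 for some k ≥ 1.
Then L_{k+1} = -3L_k − 8 = -3·(-2·(-3)^k − 2) − 8 = 6·(-3)^k + 6 − 8 = -2·(-3)^{k+1} − 2.
Hence L_n = -2·(-3)^n − 2 for every n ≥ 1, by induction.

L_n = -2·(-3)^n − 2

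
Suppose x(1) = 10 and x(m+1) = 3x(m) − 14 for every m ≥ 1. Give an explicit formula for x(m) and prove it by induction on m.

Claim: x(m) = 3^m + 7.

Base case: x(1) = 10, and 3^1 + 7 = 3 + 7 = 10.
Assume x(k) = 3^k + 7 for some k ≥ 1.
Then x(k+1) = 3x(k) − 14 = 3·(3^k + 7) − 14 = 3^{k+1} + 21 − 14 = 3^{k+1} + 7.
Hence x(m) = 3^m + 7 for every m ≥ 1, by induction.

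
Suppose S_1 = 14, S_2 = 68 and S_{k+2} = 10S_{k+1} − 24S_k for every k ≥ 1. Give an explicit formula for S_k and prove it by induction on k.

Claim: S_k = 6^k + 2·4^k.

Base cases: S_1 = 14 and 6^1 + 2·4^1 = 14; S_2 = 68 and 6^2 + 2·4^2 = 68.
Assume S_i = 6^i + 2·4^i for all 1 ≤ i ≤ j, where j ≥ 2.
Then S_{j+1} = 10S_j − 24S_{j−1} = 10·(6^j + 2·4^j) − 24·(6^{j−1} + 2·4^{j−1}) = (10·6 − 24)6^{j−1} + 2·(10·4 − 24)4^{j−1} = 36·6^{j−1} + 32·4^{j−1} = 6^{j+1} + 2·4^{j+1}.
So the formula holds for j+1, and by strong induction S_k = 6^k + 2·4^k for all k ≥ 1.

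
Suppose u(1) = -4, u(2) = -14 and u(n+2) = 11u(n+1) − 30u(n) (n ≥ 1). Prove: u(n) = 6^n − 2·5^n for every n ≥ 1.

Base cases: u(1) = -4 and 6^1 − 2·5^1 = -4; u(2) = -14 and 6^2 − 2·5^2 = -14.
Assume u(j) = 6^j − 2·5^j for all 1 ≤ j ≤ m, where m ≥ 2.
Then u(m+1) = 11u(m) − 30u(m−1) = 11·(6^m − 2·5^m) − 30·(6^{m−1} − 2·5^{m−1}) = (11·6 − 30)6^{m−1} − 2·(11·5 − 30)5^{m−1} = 36·6^{m−1} − 50·5^{m−1} = 6^{m+1} − 2·5^{m+1}.
So the formula holds for m+1, and by strong induction u(n) = 6^n − 2·5^n for all n ≥ 1.

u(n) = 6^n − 2·5^n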